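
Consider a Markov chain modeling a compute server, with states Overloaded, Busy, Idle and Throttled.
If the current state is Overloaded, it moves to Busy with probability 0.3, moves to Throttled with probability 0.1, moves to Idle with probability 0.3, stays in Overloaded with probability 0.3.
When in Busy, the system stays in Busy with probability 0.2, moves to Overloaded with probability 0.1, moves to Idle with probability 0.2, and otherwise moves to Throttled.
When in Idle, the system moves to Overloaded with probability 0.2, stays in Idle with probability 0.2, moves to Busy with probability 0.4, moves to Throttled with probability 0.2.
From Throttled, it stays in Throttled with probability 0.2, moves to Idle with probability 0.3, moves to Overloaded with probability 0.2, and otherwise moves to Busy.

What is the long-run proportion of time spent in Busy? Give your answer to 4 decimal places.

0.2951

Let the stationary distribution be π with π = πP and π_1 + π_2 + π_3 + π_4 = 1.
π_1 = 0.3·π_1 + 0.1·π_2 + 0.2·π_3 + 0.2·π_4
π_2 = 0.3·π_1 + 0.2·π_2 + 0.4·π_3 + 0.3·π_4
π_3 = 0.3·π_1 + 0.2·π_2 + 0.2·π_3 + 0.3·π_4
Solving with the normalization constraint gives π = (0.1894, 0.2951, 0.2459, 0.2696).
So the stationary probability of Busy is 0.2951.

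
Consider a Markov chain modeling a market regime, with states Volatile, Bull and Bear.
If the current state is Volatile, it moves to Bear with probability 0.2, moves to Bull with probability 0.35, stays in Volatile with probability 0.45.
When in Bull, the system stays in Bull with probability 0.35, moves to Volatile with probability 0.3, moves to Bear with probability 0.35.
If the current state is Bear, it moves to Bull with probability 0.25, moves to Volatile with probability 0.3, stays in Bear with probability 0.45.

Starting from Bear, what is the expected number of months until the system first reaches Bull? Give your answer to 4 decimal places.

3.5052

Let t(s) be the expected number of months to first reach Bull from state s, with t(Bull) = 0. Conditioning on the first month:
t(Volatile) = 1 + 0.45·t(Volatile) + 0.2·t(Bear)
t(Bear) = 1 + 0.3·t(Volatile) + 0.45·t(Bear)
Solving: t(Volatile) = 3.0928, t(Bear) = 3.5052.
Expected months from Bear to Bull: 3.5052.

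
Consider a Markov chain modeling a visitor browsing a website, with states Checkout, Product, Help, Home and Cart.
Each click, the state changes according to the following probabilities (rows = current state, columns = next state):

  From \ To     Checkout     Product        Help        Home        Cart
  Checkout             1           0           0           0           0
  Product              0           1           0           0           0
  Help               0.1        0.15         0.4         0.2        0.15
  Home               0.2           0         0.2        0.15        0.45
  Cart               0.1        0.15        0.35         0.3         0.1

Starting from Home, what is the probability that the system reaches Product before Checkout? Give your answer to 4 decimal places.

Let h(s) be the probability of absorption at Product starting from transient state s. Then h(Product) = 1 and h(Checkout) = 0. By first-step analysis:
h(Help) = 0.1·0 + 0.15·1 + 0.4·h(Help) + 0.2·h(Home) + 0.15·h(Cart)
h(Home) = 0.2·0 + 0.2·h(Help) + 0.15·h(Home) + 0.45·h(Cart)
h(Cart) = 0.1·0 + 0.15·1 + 0.35·h(Help) + 0.3·h(Home) + 0.1·h(Cart)
Solving: h(Help) = 0.4949, h(Home) = 0.3723, h(Cart) = 0.4832.
Starting from Home, the probability is 0.3723.

0.3723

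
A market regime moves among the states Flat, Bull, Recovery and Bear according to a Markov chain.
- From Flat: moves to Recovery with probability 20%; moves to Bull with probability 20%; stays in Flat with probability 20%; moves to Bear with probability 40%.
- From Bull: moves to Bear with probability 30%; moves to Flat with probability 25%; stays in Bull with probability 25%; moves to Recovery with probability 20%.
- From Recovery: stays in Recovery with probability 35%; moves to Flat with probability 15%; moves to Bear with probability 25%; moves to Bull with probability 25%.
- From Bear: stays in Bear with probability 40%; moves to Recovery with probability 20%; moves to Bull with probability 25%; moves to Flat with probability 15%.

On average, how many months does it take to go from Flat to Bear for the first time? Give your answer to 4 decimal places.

Let t(s) be the expected number of months to first reach Bear from state s, with t(Bear) = 0. Conditioning on the first month:
t(Flat) = 1 + 0.2·t(Flat) + 0.2·t(Bull) + 0.2·t(Recovery)
t(Bull) = 1 + 0.25·t(Flat) + 0.25·t(Bull) + 0.2·t(Recovery)
t(Recovery) = 1 + 0.15·t(Flat) + 0.25·t(Bull) + 0.35·t(Recovery)
Solving: t(Flat) = 2.9204, t(Bull) = 3.2278, t(Recovery) = 3.4539.
Expected months from Flat to Bear: 2.9204.

2.9204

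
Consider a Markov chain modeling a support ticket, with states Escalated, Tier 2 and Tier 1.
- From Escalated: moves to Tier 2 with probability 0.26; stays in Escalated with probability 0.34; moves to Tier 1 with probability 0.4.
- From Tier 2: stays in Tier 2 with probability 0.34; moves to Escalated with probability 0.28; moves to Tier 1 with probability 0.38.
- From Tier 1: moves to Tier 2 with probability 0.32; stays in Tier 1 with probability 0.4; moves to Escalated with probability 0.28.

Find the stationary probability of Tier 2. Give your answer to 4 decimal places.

0.3083

Let the stationary distribution be π with π = πP and π_1 + π_2 + π_3 = 1.
π_1 = 0.34·π_1 + 0.28·π_2 + 0.28·π_3
π_2 = 0.26·π_1 + 0.34·π_2 + 0.32·π_3
Solving with the normalization constraint gives π = (0.2979, 0.3083, 0.3938).
So the stationary probability of Tier 2 is 0.3083.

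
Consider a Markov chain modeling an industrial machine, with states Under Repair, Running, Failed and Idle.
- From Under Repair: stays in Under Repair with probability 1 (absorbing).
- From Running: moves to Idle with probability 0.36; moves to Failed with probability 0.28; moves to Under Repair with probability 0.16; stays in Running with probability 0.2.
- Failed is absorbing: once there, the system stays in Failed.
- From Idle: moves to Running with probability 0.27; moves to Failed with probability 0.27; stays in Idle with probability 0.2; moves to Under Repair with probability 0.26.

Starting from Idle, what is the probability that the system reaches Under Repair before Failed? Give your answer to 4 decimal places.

Let h(s) be the probability of absorption at Under Repair starting from transient state s. Then h(Under Repair) = 1 and h(Failed) = 0. By first-step analysis:
h(Running) = 0.16·1 + 0.2·h(Running) + 0.28·0 + 0.36·h(Idle)
h(Idle) = 0.26·1 + 0.27·h(Running) + 0.27·0 + 0.2·h(Idle)
Solving: h(Running) = 0.4083, h(Idle) = 0.4628.
Starting from Idle, the probability is 0.4628.

0.4628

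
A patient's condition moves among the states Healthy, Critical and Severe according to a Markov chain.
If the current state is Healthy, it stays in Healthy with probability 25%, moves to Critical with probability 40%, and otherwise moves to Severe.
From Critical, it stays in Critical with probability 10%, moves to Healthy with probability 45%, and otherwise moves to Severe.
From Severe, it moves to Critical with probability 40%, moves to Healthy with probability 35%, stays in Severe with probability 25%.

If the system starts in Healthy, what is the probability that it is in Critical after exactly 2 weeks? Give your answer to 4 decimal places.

0.2800

Sum over the intermediate state after 1 week:
P = P(Healthy→Healthy)·P(Healthy→Critical) + P(Healthy→Critical)·P(Critical→Critical) + P(Healthy→Severe)·P(Severe→Critical)
  = 0.25×0.4 + 0.4×0.1 + 0.35×0.4
  = 0.1000 + 0.0400 + 0.1400 = 0.2800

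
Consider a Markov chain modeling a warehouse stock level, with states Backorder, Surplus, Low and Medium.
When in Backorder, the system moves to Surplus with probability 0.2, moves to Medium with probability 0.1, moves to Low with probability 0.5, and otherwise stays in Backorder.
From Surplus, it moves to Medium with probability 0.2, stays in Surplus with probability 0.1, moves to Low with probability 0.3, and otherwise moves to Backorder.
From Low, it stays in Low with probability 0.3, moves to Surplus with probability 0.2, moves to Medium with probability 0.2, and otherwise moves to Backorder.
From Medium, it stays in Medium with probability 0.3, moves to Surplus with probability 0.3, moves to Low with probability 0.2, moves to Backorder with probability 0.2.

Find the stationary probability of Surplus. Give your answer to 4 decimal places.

Let the stationary distribution be π with π = πP and π_1 + π_2 + π_3 + π_4 = 1.
π_1 = 0.2·π_1 + 0.4·π_2 + 0.3·π_3 + 0.2·π_4
π_2 = 0.2·π_1 + 0.1·π_2 + 0.2·π_3 + 0.3·π_4
π_3 = 0.5·π_1 + 0.3·π_2 + 0.3·π_3 + 0.2·π_4
Solving with the normalization constraint gives π = (0.2734, 0.1993, 0.3355, 0.1918).
So the stationary probability of Surplus is 0.1993.

0.1993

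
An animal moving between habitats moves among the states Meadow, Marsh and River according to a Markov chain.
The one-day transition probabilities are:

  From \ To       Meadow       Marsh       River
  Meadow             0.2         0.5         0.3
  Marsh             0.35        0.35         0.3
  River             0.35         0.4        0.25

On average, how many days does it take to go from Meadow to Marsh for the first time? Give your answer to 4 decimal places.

2.1212

Let t(s) be the expected number of days to first reach Marsh from state s, with t(Marsh) = 0. Conditioning on the first day:
t(Meadow) = 1 + 0.2·t(Meadow) + 0.3·t(River)
t(River) = 1 + 0.35·t(Meadow) + 0.25·t(River)
Solving: t(Meadow) = 2.1212, t(River) = 2.3232.
Expected days from Meadow to Marsh: 2.1212.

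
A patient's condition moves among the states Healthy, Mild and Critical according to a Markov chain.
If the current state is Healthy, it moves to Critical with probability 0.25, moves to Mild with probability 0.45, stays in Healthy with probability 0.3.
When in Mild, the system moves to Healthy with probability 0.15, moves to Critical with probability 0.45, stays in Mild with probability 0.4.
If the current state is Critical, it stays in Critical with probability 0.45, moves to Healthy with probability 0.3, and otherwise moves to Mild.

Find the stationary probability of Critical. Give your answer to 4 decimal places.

0.4006

Let the stationary distribution be π with π = πP and π_1 + π_2 + π_3 = 1.
π_1 = 0.3·π_1 + 0.15·π_2 + 0.3·π_3
π_2 = 0.45·π_1 + 0.4·π_2 + 0.25·π_3
Solving with the normalization constraint gives π = (0.2472, 0.3523, 0.4006).
So the stationary probability of Critical is 0.4006.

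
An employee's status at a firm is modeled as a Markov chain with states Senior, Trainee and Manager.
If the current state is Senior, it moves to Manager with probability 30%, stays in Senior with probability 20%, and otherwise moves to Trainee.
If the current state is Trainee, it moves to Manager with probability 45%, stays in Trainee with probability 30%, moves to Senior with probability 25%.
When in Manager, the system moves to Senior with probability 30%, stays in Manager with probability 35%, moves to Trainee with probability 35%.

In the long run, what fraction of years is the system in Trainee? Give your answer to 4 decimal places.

0.3699

Let the stationary distribution be π with π = πP and π_1 + π_2 + π_3 = 1.
π_1 = 0.2·π_1 + 0.25·π_2 + 0.3·π_3
π_2 = 0.5·π_1 + 0.3·π_2 + 0.35·π_3
Solving with the normalization constraint gives π = (0.2559, 0.3699, 0.3742).
So the stationary probability of Trainee is 0.3699.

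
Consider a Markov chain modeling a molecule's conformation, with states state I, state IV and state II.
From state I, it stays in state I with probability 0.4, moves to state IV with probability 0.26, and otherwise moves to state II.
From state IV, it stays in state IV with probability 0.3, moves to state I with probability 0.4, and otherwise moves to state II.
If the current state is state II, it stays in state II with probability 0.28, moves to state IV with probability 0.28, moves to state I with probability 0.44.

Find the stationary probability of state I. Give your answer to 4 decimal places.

0.4124

Let the stationary distribution be π with π = πP and π_1 + π_2 + π_3 = 1.
π_1 = 0.4·π_1 + 0.4·π_2 + 0.44·π_3
π_2 = 0.26·π_1 + 0.3·π_2 + 0.28·π_3
Solving with the normalization constraint gives π = (0.4124, 0.2773, 0.3103).
So the stationary probability of state I is 0.4124.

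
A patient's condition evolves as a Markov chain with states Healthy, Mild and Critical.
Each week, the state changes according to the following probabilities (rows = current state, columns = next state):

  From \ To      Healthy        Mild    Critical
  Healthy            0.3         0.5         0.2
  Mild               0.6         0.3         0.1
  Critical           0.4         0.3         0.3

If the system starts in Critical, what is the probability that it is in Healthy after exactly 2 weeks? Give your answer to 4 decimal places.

Sum over the intermediate state after 1 week:
P = P(Critical→Healthy)·P(Healthy→Healthy) + P(Critical→Mild)·P(Mild→Healthy) + P(Critical→Critical)·P(Critical→Healthy)
  = 0.4×0.3 + 0.3×0.6 + 0.3×0.4
  = 0.1200 + 0.1800 + 0.1200 = 0.4200

0.4200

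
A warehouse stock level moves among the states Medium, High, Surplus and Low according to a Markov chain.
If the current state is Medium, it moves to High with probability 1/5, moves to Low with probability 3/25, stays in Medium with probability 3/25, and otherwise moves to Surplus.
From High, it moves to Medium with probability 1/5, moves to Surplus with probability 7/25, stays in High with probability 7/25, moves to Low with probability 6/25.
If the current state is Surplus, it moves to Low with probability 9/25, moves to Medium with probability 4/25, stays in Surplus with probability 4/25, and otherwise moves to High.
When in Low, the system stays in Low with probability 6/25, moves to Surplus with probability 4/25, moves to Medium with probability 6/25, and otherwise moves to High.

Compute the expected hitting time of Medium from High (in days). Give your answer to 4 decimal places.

4.9553

Let t(s) be the expected number of days to first reach Medium from state s, with t(Medium) = 0. Conditioning on the first day:
t(High) = 1 + 0.28·t(High) + 0.28·t(Surplus) + 0.24·t(Low)
t(Surplus) = 1 + 0.32·t(High) + 0.16·t(Surplus) + 0.36·t(Low)
t(Low) = 1 + 0.36·t(High) + 0.16·t(Surplus) + 0.24·t(Low)
Solving: t(High) = 4.9553, t(Surplus) = 5.1090, t(Low) = 4.7386.
Expected days from High to Medium: 4.9553.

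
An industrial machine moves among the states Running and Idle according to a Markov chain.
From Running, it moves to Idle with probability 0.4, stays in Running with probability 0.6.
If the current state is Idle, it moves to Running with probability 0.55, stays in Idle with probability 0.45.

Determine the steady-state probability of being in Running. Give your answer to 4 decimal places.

Let the stationary distribution be π with π = πP and π_1 + π_2 = 1.
π_1 = 0.6·π_1 + 0.55·π_2
Solving with the normalization constraint gives π = (0.5789, 0.4211).
So the stationary probability of Running is 0.5789.

0.5789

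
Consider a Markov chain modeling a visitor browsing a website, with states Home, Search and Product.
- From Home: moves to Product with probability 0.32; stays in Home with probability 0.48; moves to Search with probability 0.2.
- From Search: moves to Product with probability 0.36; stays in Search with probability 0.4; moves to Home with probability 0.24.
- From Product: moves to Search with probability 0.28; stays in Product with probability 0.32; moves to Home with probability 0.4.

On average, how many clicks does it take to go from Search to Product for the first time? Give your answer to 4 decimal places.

Let t(s) be the expected number of clicks to first reach Product from state s, with t(Product) = 0. Conditioning on the first click:
t(Home) = 1 + 0.48·t(Home) + 0.2·t(Search)
t(Search) = 1 + 0.24·t(Home) + 0.4·t(Search)
Solving: t(Home) = 3.0303, t(Search) = 2.8788.
Expected clicks from Search to Product: 2.8788.

2.8788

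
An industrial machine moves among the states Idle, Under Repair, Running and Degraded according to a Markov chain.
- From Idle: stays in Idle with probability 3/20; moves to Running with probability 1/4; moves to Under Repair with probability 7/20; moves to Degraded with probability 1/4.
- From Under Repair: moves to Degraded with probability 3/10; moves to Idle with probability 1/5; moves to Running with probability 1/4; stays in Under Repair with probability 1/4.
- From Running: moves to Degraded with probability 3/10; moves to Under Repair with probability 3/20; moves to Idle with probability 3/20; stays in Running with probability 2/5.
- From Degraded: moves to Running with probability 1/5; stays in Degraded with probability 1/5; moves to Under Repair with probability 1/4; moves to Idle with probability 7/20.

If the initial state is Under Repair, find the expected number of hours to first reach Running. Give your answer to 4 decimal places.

Let t(s) be the expected number of hours to first reach Running from state s, with t(Running) = 0. Conditioning on the first hour:
t(Idle) = 1 + 0.15·t(Idle) + 0.35·t(Under Repair) + 0.25·t(Degraded)
t(Under Repair) = 1 + 0.2·t(Idle) + 0.25·t(Under Repair) + 0.3·t(Degraded)
t(Degraded) = 1 + 0.35·t(Idle) + 0.25·t(Under Repair) + 0.2·t(Degraded)
Solving: t(Idle) = 4.2124, t(Under Repair) = 4.2215, t(Degraded) = 4.4122.
Expected hours from Under Repair to Running: 4.2215.

4.2215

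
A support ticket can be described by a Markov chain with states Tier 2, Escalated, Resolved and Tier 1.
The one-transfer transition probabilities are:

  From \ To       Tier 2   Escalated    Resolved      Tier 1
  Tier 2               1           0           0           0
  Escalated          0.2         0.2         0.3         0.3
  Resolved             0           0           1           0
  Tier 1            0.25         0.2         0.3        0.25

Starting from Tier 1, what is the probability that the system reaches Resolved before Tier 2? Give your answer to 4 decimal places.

0.5556

Let h(s) be the probability of absorption at Resolved starting from transient state s. Then h(Resolved) = 1 and h(Tier 2) = 0. By first-step analysis:
h(Escalated) = 0.2·0 + 0.2·h(Escalated) + 0.3·1 + 0.3·h(Tier 1)
h(Tier 1) = 0.25·0 + 0.2·h(Escalated) + 0.3·1 + 0.25·h(Tier 1)
Solving: h(Escalated) = 0.5833, h(Tier 1) = 0.5556.
Starting from Tier 1, the probability is 0.5556.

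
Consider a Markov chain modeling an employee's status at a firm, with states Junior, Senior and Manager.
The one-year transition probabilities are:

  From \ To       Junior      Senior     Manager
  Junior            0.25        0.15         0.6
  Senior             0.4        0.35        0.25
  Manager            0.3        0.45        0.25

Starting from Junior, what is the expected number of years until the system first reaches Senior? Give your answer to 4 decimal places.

3.5294

Let t(s) be the expected number of years to first reach Senior from state s, with t(Senior) = 0. Conditioning on the first year:
t(Junior) = 1 + 0.25·t(Junior) + 0.6·t(Manager)
t(Manager) = 1 + 0.3·t(Junior) + 0.25·t(Manager)
Solving: t(Junior) = 3.5294, t(Manager) = 2.7451.
Expected years from Junior to Senior: 3.5294.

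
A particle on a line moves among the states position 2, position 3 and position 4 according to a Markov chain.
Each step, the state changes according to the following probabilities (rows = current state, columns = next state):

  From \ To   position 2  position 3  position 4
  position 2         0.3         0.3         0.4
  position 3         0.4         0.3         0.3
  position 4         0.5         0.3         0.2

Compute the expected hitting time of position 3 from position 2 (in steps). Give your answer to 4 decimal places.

3.3333

Let t(s) be the expected number of steps to first reach position 3 from state s, with t(position 3) = 0. Conditioning on the first step:
t(position 2) = 1 + 0.3·t(position 2) + 0.4·t(position 4)
t(position 4) = 1 + 0.5·t(position 2) + 0.2·t(position 4)
Solving: t(position 2) = 3.3333, t(position 4) = 3.3333.
Expected steps from position 2 to position 3: 3.3333.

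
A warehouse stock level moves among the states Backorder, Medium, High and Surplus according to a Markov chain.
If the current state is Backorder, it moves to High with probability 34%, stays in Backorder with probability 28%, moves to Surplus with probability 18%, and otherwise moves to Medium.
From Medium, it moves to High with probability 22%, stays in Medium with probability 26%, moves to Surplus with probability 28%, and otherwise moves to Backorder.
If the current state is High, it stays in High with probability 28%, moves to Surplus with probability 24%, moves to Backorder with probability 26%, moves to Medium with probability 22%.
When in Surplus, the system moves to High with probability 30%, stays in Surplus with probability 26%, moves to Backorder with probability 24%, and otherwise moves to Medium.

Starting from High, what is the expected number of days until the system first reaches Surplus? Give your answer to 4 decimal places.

Let t(s) be the expected number of days to first reach Surplus from state s, with t(Surplus) = 0. Conditioning on the first day:
t(Backorder) = 1 + 0.28·t(Backorder) + 0.2·t(Medium) + 0.34·t(High)
t(Medium) = 1 + 0.24·t(Backorder) + 0.26·t(Medium) + 0.22·t(High)
t(High) = 1 + 0.26·t(Backorder) + 0.22·t(Medium) + 0.28·t(High)
Solving: t(Backorder) = 4.5524, t(Medium) = 4.1021, t(High) = 4.2862.
Expected days from High to Surplus: 4.2862.

4.2862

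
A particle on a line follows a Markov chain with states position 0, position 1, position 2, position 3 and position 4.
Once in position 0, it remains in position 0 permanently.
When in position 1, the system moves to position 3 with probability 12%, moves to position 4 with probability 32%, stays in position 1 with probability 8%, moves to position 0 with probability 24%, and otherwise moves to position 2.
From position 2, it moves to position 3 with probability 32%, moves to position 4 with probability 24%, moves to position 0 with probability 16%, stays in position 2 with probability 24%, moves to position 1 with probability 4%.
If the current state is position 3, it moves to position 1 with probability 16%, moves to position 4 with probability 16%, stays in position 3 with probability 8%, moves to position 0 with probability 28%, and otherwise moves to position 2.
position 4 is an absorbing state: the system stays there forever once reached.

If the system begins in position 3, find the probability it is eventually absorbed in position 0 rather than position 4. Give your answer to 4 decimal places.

0.5443

Let h(s) be the probability of absorption at position 0 starting from transient state s. Then h(position 0) = 1 and h(position 4) = 0. By first-step analysis:
h(position 1) = 0.24·1 + 0.08·h(position 1) + 0.24·h(position 2) + 0.12·h(position 3) + 0.32·0
h(position 2) = 0.16·1 + 0.04·h(position 1) + 0.24·h(position 2) + 0.32·h(position 3) + 0.24·0
h(position 3) = 0.28·1 + 0.16·h(position 1) + 0.32·h(position 2) + 0.08·h(position 3) + 0.16·0
Solving: h(position 1) = 0.4528, h(position 2) = 0.4635, h(position 3) = 0.5443.
Starting from position 3, the probability is 0.5443.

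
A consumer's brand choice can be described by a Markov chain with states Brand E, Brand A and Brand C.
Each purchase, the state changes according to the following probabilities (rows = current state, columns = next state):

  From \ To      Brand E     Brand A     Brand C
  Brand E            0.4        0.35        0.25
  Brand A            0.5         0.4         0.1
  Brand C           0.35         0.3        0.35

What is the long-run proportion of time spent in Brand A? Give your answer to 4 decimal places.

Let the stationary distribution be π with π = πP and π_1 + π_2 + π_3 = 1.
π_1 = 0.4·π_1 + 0.5·π_2 + 0.35·π_3
π_2 = 0.35·π_1 + 0.4·π_2 + 0.3·π_3
Solving with the normalization constraint gives π = (0.4248, 0.3569, 0.2183).
So the stationary probability of Brand A is 0.3569.

0.3569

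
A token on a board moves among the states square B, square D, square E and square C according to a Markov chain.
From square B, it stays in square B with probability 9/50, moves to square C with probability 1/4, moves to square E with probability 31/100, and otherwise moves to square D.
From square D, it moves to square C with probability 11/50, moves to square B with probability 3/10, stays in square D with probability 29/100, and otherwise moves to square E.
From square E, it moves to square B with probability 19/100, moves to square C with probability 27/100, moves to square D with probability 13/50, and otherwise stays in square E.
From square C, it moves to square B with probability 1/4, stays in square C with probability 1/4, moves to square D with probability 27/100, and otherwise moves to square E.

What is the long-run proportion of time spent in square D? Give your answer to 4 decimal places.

Let the stationary distribution be π with π = πP and π_1 + π_2 + π_3 + π_4 = 1.
π_1 = 0.18·π_1 + 0.3·π_2 + 0.19·π_3 + 0.25·π_4
π_2 = 0.26·π_1 + 0.29·π_2 + 0.26·π_3 + 0.27·π_4
π_3 = 0.31·π_1 + 0.19·π_2 + 0.28·π_3 + 0.23·π_4
Solving with the normalization constraint gives π = (0.2323, 0.2706, 0.2503, 0.2469).
So the stationary probability of square D is 0.2706.

0.2706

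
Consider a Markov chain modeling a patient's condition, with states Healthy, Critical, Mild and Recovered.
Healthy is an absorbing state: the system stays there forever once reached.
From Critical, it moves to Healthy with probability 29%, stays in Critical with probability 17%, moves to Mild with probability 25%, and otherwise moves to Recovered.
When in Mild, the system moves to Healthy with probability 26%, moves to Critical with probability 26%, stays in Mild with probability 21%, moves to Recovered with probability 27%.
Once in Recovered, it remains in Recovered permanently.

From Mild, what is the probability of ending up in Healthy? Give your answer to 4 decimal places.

0.4930

Let h(s) be the probability of absorption at Healthy starting from transient state s. Then h(Healthy) = 1 and h(Recovered) = 0. By first-step analysis:
h(Critical) = 0.29·1 + 0.17·h(Critical) + 0.25·h(Mild) + 0.29·0
h(Mild) = 0.26·1 + 0.26·h(Critical) + 0.21·h(Mild) + 0.27·0
Solving: h(Critical) = 0.4979, h(Mild) = 0.4930.
Starting from Mild, the probability is 0.4930.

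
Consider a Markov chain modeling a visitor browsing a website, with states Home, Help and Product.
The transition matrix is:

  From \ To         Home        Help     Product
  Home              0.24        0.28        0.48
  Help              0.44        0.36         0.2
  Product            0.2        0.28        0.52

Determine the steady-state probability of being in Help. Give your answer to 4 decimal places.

0.3043

Let the stationary distribution be π with π = πP and π_1 + π_2 + π_3 = 1.
π_1 = 0.24·π_1 + 0.44·π_2 + 0.2·π_3
π_2 = 0.28·π_1 + 0.36·π_2 + 0.28·π_3
Solving with the normalization constraint gives π = (0.2844, 0.3043, 0.4112).
So the stationary probability of Help is 0.3043.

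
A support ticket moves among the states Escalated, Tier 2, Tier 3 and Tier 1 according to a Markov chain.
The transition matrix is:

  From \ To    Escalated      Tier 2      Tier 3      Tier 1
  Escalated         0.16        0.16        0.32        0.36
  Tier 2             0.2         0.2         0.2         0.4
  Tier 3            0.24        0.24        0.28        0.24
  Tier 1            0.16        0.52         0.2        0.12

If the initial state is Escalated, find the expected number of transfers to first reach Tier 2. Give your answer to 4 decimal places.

Let t(s) be the expected number of transfers to first reach Tier 2 from state s, with t(Tier 2) = 0. Conditioning on the first transfer:
t(Escalated) = 1 + 0.16·t(Escalated) + 0.32·t(Tier 3) + 0.36·t(Tier 1)
t(Tier 3) = 1 + 0.24·t(Escalated) + 0.28·t(Tier 3) + 0.24·t(Tier 1)
t(Tier 1) = 1 + 0.16·t(Escalated) + 0.2·t(Tier 3) + 0.12·t(Tier 1)
Solving: t(Escalated) = 3.6096, t(Tier 3) = 3.4511, t(Tier 1) = 2.5770.
Expected transfers from Escalated to Tier 2: 3.6096.

3.6096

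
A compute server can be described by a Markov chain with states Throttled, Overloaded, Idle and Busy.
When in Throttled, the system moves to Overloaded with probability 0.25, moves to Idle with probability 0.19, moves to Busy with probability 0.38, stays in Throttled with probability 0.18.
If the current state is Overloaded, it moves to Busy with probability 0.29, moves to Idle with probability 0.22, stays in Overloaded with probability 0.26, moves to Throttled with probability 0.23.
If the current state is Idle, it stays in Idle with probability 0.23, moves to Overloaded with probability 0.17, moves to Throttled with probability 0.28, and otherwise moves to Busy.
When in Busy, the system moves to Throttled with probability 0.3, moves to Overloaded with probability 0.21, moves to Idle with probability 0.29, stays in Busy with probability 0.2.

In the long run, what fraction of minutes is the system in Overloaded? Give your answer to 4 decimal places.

Let the stationary distribution be π with π = πP and π_1 + π_2 + π_3 + π_4 = 1.
π_1 = 0.18·π_1 + 0.23·π_2 + 0.28·π_3 + 0.3·π_4
π_2 = 0.25·π_1 + 0.26·π_2 + 0.17·π_3 + 0.21·π_4
π_3 = 0.19·π_1 + 0.22·π_2 + 0.23·π_3 + 0.29·π_4
Solving with the normalization constraint gives π = (0.2498, 0.2217, 0.2354, 0.2932).
So the stationary probability of Overloaded is 0.2217.

0.2217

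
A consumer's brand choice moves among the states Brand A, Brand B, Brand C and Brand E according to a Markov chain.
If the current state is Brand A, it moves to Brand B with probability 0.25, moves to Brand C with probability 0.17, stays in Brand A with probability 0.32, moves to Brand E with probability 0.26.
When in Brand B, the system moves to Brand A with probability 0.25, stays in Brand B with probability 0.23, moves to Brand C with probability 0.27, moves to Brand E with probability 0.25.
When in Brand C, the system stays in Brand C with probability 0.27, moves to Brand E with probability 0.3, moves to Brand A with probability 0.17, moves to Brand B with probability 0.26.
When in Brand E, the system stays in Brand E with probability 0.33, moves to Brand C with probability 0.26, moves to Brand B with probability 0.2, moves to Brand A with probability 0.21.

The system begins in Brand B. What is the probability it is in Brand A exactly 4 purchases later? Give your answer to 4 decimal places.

Propagate the distribution vector 4 purchases from Brand B.
After 0 purchases: (0.0000, 1.0000, 0.0000, 0.0000)
After 1 purchase: (0.2500, 0.2300, 0.2700, 0.2500)
After 2 purchases: (0.2359, 0.2356, 0.2425, 0.2860)
After 3 purchases: (0.2357, 0.2334, 0.2436, 0.2874)
After 4 purchases: (0.2355, 0.2334, 0.2436, 0.2875)
P(in Brand A after 4 purchases) = 0.2355

0.2355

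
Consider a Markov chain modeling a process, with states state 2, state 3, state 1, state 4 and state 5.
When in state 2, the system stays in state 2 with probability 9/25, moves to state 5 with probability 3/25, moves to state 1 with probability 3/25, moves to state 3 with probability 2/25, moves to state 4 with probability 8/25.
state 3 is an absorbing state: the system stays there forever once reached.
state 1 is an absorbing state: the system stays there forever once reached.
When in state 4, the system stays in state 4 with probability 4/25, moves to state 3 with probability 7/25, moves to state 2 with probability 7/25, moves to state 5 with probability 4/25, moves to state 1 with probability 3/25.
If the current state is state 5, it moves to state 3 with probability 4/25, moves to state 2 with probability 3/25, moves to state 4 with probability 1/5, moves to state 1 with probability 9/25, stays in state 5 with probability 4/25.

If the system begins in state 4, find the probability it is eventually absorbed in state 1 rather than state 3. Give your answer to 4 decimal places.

Let h(s) be the probability of absorption at state 1 starting from transient state s. Then h(state 1) = 1 and h(state 3) = 0. By first-step analysis:
h(state 2) = 0.36·h(state 2) + 0.08·0 + 0.12·1 + 0.32·h(state 4) + 0.12·h(state 5)
h(state 4) = 0.28·h(state 2) + 0.28·0 + 0.12·1 + 0.16·h(state 4) + 0.16·h(state 5)
h(state 5) = 0.12·h(state 2) + 0.16·0 + 0.36·1 + 0.2·h(state 4) + 0.16·h(state 5)
Solving: h(state 2) = 0.5159, h(state 4) = 0.4300, h(state 5) = 0.6046.
Starting from state 4, the probability is 0.4300.

0.4300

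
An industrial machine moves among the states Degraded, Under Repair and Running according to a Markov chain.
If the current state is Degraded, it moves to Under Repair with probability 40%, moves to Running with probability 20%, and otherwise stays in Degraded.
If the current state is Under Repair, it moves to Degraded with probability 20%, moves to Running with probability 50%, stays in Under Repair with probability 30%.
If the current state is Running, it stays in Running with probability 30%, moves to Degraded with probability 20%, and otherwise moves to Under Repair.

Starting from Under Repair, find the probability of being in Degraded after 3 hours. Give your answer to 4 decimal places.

Propagate the distribution vector 3 hours from Under Repair.
After 0 hours: (0.0000, 1.0000, 0.0000)
After 1 hour: (0.2000, 0.3000, 0.5000)
After 2 hours: (0.2400, 0.4200, 0.3400)
After 3 hours: (0.2480, 0.3920, 0.3600)
P(in Degraded after 3 hours) = 0.2480

0.2480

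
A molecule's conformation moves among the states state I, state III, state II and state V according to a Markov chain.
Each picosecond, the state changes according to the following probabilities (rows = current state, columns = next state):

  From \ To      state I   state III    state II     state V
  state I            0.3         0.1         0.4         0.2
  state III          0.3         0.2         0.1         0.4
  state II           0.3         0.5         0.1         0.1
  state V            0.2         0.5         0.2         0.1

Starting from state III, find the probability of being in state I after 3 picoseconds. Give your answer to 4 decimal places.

Propagate the distribution vector 3 picoseconds from state III.
After 0 picoseconds: (0.0000, 1.0000, 0.0000, 0.0000)
After 1 picosecond: (0.3000, 0.2000, 0.1000, 0.4000)
After 2 picoseconds: (0.2600, 0.3200, 0.2300, 0.1900)
After 3 picoseconds: (0.2810, 0.3000, 0.1970, 0.2220)
P(in state I after 3 picoseconds) = 0.2810

0.2810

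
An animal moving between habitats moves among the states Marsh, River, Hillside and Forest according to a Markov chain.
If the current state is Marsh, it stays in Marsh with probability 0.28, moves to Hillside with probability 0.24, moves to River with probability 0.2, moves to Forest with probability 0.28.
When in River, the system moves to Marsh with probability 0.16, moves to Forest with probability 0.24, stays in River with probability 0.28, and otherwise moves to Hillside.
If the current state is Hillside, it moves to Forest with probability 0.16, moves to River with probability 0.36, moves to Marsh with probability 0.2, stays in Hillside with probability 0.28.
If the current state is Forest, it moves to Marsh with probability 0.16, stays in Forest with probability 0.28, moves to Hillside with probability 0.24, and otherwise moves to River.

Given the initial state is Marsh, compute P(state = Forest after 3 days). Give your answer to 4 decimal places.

0.2366

Propagate the distribution vector 3 days from Marsh.
After 0 days: (1.0000, 0.0000, 0.0000, 0.0000)
After 1 day: (0.2800, 0.2000, 0.2400, 0.2800)
After 2 days: (0.2032, 0.2880, 0.2656, 0.2432)
After 3 days: (0.1950, 0.2947, 0.2737, 0.2366)
P(in Forest after 3 days) = 0.2366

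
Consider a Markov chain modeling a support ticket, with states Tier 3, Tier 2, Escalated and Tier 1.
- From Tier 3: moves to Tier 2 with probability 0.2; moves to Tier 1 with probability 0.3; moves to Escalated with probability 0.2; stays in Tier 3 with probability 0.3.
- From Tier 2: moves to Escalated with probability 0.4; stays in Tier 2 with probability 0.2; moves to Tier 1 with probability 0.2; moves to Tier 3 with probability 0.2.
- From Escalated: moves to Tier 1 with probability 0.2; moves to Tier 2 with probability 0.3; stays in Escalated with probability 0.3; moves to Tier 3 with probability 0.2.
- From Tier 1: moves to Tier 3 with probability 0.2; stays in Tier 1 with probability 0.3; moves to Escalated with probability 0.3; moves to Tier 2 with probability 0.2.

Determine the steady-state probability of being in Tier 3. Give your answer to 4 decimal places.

0.2222

Let the stationary distribution be π with π = πP and π_1 + π_2 + π_3 + π_4 = 1.
π_1 = 0.3·π_1 + 0.2·π_2 + 0.2·π_3 + 0.2·π_4
π_2 = 0.2·π_1 + 0.2·π_2 + 0.3·π_3 + 0.2·π_4
π_3 = 0.2·π_1 + 0.4·π_2 + 0.3·π_3 + 0.3·π_4
Solving with the normalization constraint gives π = (0.2222, 0.2301, 0.3008, 0.2469).
So the stationary probability of Tier 3 is 0.2222.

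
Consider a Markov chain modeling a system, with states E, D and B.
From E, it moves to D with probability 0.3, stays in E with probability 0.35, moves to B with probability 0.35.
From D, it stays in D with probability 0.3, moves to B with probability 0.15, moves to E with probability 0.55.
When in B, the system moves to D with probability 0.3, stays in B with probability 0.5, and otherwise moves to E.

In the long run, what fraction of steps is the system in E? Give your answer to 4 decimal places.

0.3588

Let the stationary distribution be π with π = πP and π_1 + π_2 + π_3 = 1.
π_1 = 0.35·π_1 + 0.55·π_2 + 0.2·π_3
π_2 = 0.3·π_1 + 0.3·π_2 + 0.3·π_3
Solving with the normalization constraint gives π = (0.3588, 0.3000, 0.3412).
So the stationary probability of E is 0.3588.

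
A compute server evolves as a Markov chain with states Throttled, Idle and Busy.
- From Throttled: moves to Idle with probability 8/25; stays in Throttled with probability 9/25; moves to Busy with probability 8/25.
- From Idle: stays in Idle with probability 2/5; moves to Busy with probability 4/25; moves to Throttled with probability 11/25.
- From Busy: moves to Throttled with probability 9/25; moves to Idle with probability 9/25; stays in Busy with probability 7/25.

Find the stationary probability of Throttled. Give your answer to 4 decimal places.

Let the stationary distribution be π with π = πP and π_1 + π_2 + π_3 = 1.
π_1 = 0.36·π_1 + 0.44·π_2 + 0.36·π_3
π_2 = 0.32·π_1 + 0.4·π_2 + 0.36·π_3
Solving with the normalization constraint gives π = (0.3887, 0.3588, 0.2525).
So the stationary probability of Throttled is 0.3887.

0.3887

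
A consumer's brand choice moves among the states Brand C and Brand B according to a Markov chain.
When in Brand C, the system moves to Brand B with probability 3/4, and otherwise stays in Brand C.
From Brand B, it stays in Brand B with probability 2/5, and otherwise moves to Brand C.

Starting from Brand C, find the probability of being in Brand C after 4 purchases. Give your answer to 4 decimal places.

0.4528

Propagate the distribution vector 4 purchases from Brand C.
After 0 purchases: (1.0000, 0.0000)
After 1 purchase: (0.2500, 0.7500)
After 2 purchases: (0.5125, 0.4875)
After 3 purchases: (0.4206, 0.5794)
After 4 purchases: (0.4528, 0.5472)
P(in Brand C after 4 purchases) = 0.4528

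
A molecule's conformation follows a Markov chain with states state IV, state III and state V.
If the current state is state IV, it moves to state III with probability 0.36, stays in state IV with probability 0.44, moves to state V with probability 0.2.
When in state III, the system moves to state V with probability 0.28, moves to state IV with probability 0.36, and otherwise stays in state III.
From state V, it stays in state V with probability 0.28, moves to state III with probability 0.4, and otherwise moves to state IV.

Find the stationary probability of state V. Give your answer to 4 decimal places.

Let the stationary distribution be π with π = πP and π_1 + π_2 + π_3 = 1.
π_1 = 0.44·π_1 + 0.36·π_2 + 0.32·π_3
π_2 = 0.36·π_1 + 0.36·π_2 + 0.4·π_3
Solving with the normalization constraint gives π = (0.3805, 0.3700, 0.2496).
So the stationary probability of state V is 0.2496.

0.2496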